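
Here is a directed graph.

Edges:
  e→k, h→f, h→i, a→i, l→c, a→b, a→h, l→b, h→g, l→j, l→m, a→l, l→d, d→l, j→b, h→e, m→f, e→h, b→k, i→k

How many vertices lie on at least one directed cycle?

A vertex is on a directed cycle iff it belongs to a strongly connected component of size ≥ 2 (or has a self-loop).
The vertices on cycles are {d, e, h, l} — 4 in total.

4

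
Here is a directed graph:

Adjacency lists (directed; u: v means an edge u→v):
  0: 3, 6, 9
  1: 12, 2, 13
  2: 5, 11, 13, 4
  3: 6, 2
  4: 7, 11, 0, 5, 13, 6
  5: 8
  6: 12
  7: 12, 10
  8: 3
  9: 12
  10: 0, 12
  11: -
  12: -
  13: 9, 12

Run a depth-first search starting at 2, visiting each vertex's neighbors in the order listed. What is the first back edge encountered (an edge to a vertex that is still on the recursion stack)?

DFS from 2 (visiting each vertex's neighbors in the order listed); mark gray on enter, black on exit:
2 gray
  5 gray
    8 gray
      3 gray
        6 gray
          12 gray
          12 black
        6 black
        3→2: 2 is gray → back edge
First back edge: 3 → 2.

3→2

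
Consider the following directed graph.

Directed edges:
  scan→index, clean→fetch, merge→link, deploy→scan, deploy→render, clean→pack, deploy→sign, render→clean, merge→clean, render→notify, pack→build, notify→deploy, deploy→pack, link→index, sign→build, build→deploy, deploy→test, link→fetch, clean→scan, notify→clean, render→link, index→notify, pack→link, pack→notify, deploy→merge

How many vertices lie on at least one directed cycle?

11

A vertex is on a directed cycle iff it belongs to a strongly connected component of size ≥ 2 (or has a self-loop).
The vertices on cycles are {link, pack, scan, sign, build, clean, index, merge, deploy, notify, render} — 11 in total.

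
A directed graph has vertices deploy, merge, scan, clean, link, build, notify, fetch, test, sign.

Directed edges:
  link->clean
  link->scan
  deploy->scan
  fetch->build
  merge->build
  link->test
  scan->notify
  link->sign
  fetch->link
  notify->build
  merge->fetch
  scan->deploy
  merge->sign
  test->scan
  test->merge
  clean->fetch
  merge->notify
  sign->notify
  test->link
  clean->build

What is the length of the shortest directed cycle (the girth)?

2

For each vertex v, BFS finds the shortest path from v back to v.
The shortest such closed walk is test → link → test, length 2.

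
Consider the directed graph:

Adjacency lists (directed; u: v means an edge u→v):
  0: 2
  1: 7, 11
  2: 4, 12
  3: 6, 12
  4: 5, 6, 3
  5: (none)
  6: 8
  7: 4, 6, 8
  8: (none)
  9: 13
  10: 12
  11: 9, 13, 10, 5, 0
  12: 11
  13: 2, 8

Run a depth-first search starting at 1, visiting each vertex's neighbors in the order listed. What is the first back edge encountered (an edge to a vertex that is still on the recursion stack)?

2->4

DFS from 1 (visiting each vertex's neighbors in the order listed); mark gray on enter, black on exit:
1 gray
  7 gray
    4 gray
      5 gray
      5 black
      6 gray
        8 gray
        8 black
      6 black
      3 gray
        3→6: 6 black — skip
        12 gray
          11 gray
            9 gray
              13 gray
                2 gray
                  2→4: 4 is gray → back edge
First back edge: 2 → 4.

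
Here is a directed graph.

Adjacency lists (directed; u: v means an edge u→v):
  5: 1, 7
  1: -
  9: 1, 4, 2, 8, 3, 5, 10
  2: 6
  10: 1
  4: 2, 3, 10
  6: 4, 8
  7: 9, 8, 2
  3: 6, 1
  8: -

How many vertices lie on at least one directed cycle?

A vertex is on a directed cycle iff it belongs to a strongly connected component of size ≥ 2 (or has a self-loop).
The vertices on cycles are {2, 3, 4, 5, 6, 7, 9} — 7 in total.

7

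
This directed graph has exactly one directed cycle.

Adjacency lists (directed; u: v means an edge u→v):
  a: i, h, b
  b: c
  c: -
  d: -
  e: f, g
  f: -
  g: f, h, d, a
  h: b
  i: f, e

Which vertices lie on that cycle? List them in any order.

a, e, g, i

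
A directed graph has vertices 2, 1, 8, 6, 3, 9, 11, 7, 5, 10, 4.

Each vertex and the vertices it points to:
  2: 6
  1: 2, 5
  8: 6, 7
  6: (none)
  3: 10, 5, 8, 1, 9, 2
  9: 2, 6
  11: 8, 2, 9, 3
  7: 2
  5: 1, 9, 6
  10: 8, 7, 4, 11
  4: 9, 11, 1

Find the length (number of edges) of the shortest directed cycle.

2

For each vertex v, BFS finds the shortest path from v back to v.
The shortest such closed walk is 5 → 1 → 5, length 2.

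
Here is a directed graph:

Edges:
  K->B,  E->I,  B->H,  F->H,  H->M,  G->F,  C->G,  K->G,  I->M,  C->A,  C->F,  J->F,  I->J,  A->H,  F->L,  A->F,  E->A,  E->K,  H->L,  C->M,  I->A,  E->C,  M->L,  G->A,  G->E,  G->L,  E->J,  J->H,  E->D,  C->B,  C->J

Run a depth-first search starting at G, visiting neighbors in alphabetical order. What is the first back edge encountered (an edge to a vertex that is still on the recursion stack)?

C->G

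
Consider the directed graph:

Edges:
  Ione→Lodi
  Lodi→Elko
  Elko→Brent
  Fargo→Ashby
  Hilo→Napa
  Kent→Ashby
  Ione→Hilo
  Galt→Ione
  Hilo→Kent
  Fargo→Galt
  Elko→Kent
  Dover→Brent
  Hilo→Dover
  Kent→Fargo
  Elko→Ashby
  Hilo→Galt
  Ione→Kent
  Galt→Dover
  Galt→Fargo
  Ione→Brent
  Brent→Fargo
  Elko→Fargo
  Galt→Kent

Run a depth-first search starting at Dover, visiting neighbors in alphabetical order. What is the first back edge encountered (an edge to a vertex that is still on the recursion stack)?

DFS from Dover (visiting neighbors in alphabetical order); mark gray on enter, black on exit:
Dover gray
  Brent gray
    Fargo gray
      Ashby gray
      Ashby black
      Galt gray
        Galt→Dover: Dover is gray → back edge
First back edge: Galt → Dover.

Galt->Dover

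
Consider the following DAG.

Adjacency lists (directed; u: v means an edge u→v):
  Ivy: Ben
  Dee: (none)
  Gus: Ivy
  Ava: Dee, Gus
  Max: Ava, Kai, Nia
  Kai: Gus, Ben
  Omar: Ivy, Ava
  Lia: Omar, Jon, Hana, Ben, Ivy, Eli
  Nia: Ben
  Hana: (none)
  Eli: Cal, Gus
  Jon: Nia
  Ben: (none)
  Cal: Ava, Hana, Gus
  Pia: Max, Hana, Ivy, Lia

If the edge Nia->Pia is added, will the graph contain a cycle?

Adding Nia→Pia creates a cycle iff Pia can already reach Nia.
Path from Pia: Pia → Max → Nia.
So Pia → … → Nia → Pia is a cycle.

Yes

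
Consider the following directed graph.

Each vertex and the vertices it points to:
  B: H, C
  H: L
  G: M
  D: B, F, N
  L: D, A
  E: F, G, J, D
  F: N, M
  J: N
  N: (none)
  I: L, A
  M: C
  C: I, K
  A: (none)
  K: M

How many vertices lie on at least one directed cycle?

A vertex is on a directed cycle iff it belongs to a strongly connected component of size ≥ 2 (or has a self-loop).
The vertices on cycles are {B, C, D, F, H, I, K, L, M} — 9 in total.

9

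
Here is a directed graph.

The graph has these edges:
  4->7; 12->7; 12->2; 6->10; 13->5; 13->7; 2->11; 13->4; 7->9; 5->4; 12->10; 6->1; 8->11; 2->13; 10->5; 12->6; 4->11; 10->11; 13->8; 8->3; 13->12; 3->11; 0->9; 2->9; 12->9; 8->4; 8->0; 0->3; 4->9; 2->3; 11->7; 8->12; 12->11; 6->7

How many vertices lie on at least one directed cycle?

4

A vertex is on a directed cycle iff it belongs to a strongly connected component of size ≥ 2 (or has a self-loop).
The vertices on cycles are {2, 8, 12, 13} — 4 in total.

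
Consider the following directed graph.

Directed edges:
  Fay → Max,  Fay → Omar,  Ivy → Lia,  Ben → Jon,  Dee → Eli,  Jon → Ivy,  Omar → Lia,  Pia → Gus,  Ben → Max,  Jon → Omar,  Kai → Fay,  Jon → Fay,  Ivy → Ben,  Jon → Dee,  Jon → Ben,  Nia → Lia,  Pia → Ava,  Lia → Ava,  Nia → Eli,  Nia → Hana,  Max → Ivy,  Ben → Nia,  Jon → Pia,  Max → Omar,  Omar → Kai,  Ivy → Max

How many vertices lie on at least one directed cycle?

A vertex is on a directed cycle iff it belongs to a strongly connected component of size ≥ 2 (or has a self-loop).
The vertices on cycles are {Ben, Fay, Ivy, Jon, Kai, Max, Omar} — 7 in total.

7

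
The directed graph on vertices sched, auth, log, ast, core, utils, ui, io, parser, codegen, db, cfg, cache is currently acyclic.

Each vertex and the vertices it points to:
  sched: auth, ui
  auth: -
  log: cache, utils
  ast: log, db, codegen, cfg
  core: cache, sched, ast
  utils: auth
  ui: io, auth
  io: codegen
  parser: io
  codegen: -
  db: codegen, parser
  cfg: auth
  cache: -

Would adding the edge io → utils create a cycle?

No

Adding io→utils creates a cycle iff utils can already reach io.
Explore from utils: no path reaches io. The graph stays acyclic.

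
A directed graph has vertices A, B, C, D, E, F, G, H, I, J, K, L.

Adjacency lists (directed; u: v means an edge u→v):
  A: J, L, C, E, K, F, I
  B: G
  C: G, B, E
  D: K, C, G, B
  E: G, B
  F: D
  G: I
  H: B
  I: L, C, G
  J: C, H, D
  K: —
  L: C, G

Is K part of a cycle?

K lies on a cycle iff there is a path from K back to itself.
Exploring from K, it never reaches itself; equivalently, its strongly connected component is a singleton.

No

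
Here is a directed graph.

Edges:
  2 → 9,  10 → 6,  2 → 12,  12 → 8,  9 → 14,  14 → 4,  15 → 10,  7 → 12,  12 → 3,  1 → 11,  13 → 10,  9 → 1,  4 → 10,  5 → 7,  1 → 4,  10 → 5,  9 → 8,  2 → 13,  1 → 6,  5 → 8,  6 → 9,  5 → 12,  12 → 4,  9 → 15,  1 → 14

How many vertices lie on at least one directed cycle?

10

A vertex is on a directed cycle iff it belongs to a strongly connected component of size ≥ 2 (or has a self-loop).
The vertices on cycles are {1, 4, 5, 6, 7, 9, 10, 12, 14, 15} — 10 in total.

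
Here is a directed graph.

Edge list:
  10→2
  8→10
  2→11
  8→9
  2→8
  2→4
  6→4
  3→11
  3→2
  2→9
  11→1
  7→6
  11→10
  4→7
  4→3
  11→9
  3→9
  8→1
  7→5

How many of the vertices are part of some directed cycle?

A vertex is on a directed cycle iff it belongs to a strongly connected component of size ≥ 2 (or has a self-loop).
The vertices on cycles are {2, 3, 4, 6, 7, 8, 10, 11} — 8 in total.

8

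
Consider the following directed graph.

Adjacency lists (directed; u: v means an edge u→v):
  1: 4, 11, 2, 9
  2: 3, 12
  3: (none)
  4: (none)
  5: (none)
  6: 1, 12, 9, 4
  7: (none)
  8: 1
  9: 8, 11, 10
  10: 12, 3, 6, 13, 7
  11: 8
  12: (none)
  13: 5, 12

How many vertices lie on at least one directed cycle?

A vertex is on a directed cycle iff it belongs to a strongly connected component of size ≥ 2 (or has a self-loop).
The vertices on cycles are {1, 6, 8, 9, 10, 11} — 6 in total.

6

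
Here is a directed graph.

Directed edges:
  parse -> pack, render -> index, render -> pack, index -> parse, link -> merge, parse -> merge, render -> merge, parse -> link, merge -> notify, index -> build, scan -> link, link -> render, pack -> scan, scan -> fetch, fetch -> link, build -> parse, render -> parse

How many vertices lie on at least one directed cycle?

8

A vertex is on a directed cycle iff it belongs to a strongly connected component of size ≥ 2 (or has a self-loop).
The vertices on cycles are {link, pack, scan, build, fetch, index, parse, render} — 8 in total.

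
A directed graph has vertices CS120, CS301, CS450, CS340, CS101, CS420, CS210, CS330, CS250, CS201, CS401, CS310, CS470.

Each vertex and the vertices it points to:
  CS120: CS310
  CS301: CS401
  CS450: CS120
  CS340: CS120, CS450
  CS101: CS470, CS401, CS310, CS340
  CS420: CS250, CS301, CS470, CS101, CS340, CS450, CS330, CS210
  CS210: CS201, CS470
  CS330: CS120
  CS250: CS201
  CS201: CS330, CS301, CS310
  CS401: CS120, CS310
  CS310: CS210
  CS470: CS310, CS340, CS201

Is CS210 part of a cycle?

Yes

CS210 is on a cycle iff CS210 can reach itself via ≥1 edge.
CS210 → CS201 → CS310 → CS210 — yes.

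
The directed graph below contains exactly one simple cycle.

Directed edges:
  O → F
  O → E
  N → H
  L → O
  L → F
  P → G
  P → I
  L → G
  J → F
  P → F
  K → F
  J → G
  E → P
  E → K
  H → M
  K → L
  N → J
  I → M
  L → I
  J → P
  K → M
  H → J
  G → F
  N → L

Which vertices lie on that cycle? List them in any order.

DFS with gray/black marking from L:
L gray
  I gray
    M gray
    M black
  I black
  F gray
  F black
  G gray
    G→F: F black — skip
  G black
  O gray
    O→F: F black — skip
    E gray
      K gray
        K→M: M black — skip
        K→F: F black — skip
        K→L: L is gray → back edge
Back edge closes the cycle L → O → E → K → L; its vertices are {E, K, L, O}.

E, K, L, O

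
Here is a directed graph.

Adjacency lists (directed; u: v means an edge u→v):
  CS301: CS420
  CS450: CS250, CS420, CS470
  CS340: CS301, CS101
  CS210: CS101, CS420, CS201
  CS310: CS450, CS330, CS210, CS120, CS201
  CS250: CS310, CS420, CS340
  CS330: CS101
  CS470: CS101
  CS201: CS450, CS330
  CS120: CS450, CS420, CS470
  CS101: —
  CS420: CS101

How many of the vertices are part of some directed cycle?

6

A vertex is on a directed cycle iff it belongs to a strongly connected component of size ≥ 2 (or has a self-loop).
The vertices on cycles are {CS120, CS201, CS210, CS250, CS310, CS450} — 6 in total.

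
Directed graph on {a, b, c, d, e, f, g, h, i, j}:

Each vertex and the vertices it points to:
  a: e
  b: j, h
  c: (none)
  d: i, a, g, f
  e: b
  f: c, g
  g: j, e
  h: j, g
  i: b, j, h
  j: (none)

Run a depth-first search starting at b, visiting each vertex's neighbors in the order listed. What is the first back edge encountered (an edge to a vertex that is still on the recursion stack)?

e->b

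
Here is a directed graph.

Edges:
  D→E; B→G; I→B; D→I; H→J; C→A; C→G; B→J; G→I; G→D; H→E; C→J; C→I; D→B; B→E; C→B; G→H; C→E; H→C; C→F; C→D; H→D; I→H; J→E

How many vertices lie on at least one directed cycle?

A vertex is on a directed cycle iff it belongs to a strongly connected component of size ≥ 2 (or has a self-loop).
The vertices on cycles are {B, C, D, G, H, I} — 6 in total.

6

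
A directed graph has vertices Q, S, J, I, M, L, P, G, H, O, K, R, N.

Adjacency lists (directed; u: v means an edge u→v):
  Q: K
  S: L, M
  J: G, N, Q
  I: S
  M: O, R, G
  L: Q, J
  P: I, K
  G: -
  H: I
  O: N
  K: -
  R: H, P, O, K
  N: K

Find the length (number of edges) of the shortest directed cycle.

5

For each vertex v, BFS finds the shortest path from v back to v.
The shortest such closed walk is S → M → R → P → I → S, length 5.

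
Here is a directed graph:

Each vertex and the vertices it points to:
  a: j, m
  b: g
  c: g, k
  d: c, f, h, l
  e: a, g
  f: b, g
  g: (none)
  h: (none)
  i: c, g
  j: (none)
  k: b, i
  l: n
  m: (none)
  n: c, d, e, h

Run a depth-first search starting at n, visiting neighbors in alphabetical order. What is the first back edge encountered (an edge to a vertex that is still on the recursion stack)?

i->c

DFS from n (visiting neighbors in alphabetical order); mark gray on enter, black on exit:
n gray
  c gray
    g gray
    g black
    k gray
      b gray
        b→g: g black — skip
      b black
      i gray
        i→c: c is gray → back edge
First back edge: i → c.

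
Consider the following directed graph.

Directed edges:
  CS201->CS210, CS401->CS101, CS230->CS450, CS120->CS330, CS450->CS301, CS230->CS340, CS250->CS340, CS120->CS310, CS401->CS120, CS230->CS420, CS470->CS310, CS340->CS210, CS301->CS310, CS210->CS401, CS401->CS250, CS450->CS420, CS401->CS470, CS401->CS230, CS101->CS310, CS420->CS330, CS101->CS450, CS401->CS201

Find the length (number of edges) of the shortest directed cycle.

3

For each vertex v, BFS finds the shortest path from v back to v.
The shortest such closed walk is CS210 → CS401 → CS201 → CS210, length 3.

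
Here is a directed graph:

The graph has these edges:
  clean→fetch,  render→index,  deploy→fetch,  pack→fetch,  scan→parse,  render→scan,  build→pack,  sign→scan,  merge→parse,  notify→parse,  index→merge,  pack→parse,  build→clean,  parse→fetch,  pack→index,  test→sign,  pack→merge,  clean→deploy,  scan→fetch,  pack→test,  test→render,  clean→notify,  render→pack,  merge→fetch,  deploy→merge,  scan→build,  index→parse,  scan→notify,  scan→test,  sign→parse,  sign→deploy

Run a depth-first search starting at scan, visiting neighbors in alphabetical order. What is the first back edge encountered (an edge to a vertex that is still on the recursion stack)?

DFS from scan (visiting neighbors in alphabetical order); mark gray on enter, black on exit:
scan gray
  build gray
    clean gray
      deploy gray
        fetch gray
        fetch black
        merge gray
          merge→fetch: fetch black — skip
          parse gray
            parse→fetch: fetch black — skip
          parse black
        merge black
      deploy black
      clean→fetch: fetch black — skip
      notify gray
        notify→parse: parse black — skip
      notify black
    clean black
    pack gray
      pack→fetch: fetch black — skip
      index gray
        index→merge: merge black — skip
        index→parse: parse black — skip
      index black
      pack→merge: merge black — skip
      pack→parse: parse black — skip
      test gray
        render gray
          render→index: index black — skip
          render→pack: pack is gray → back edge
First back edge: render → pack.

render->pack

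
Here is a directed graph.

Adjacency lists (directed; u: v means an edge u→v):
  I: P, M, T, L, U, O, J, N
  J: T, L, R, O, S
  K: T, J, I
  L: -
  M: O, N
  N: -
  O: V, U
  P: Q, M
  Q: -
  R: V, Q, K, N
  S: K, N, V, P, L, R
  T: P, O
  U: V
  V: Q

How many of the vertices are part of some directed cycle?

5

A vertex is on a directed cycle iff it belongs to a strongly connected component of size ≥ 2 (or has a self-loop).
The vertices on cycles are {I, J, K, R, S} — 5 in total.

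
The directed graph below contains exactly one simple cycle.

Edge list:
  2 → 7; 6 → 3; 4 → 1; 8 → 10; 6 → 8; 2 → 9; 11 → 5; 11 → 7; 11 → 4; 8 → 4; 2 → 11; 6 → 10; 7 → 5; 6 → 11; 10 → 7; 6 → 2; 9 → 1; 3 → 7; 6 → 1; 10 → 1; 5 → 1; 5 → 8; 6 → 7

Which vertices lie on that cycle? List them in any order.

DFS with gray/black marking from 8:
8 gray
  4 gray
    1 gray
    1 black
  4 black
  10 gray
    10→1: 1 black — skip
    7 gray
      5 gray
        5→8: 8 is gray → back edge
Back edge closes the cycle 8 → 10 → 7 → 5 → 8; its vertices are {5, 7, 8, 10}.

5, 7, 8, 10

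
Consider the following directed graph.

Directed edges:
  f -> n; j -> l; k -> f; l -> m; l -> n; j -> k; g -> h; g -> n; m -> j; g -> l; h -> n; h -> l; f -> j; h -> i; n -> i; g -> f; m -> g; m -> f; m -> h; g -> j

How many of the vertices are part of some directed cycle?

7

A vertex is on a directed cycle iff it belongs to a strongly connected component of size ≥ 2 (or has a self-loop).
The vertices on cycles are {f, g, h, j, k, l, m} — 7 in total.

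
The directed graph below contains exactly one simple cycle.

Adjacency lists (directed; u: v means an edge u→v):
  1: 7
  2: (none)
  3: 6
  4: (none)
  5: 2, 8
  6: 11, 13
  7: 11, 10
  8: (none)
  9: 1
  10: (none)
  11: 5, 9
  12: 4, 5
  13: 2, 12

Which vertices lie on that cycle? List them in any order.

DFS with gray/black marking from 11:
11 gray
  5 gray
    2 gray
    2 black
    8 gray
    8 black
  5 black
  9 gray
    1 gray
      7 gray
        7→11: 11 is gray → back edge
Back edge closes the cycle 11 → 9 → 1 → 7 → 11; its vertices are {1, 7, 9, 11}.

1, 7, 9, 11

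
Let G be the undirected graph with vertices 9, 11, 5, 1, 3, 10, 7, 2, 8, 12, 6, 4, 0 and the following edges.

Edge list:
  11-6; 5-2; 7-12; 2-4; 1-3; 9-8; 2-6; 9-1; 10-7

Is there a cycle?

No

DFS, tracking each vertex's parent; an edge to a visited non-parent vertex closes a cycle.
Start from 8:
visit 8 (parent –)
  visit 9 (parent 8)
    9–8: parent, skip
    visit 1 (parent 9)
      visit 3 (parent 1)
        3–1: parent, skip
      1–9: parent, skip
visit 11 (parent –)
  visit 6 (parent 11)
    6–11: parent, skip
    visit 2 (parent 6)
      visit 4 (parent 2)
        4–2: parent, skip
      2–6: parent, skip
      visit 5 (parent 2)
        5–2: parent, skip
visit 10 (parent –)
  visit 7 (parent 10)
    visit 12 (parent 7)
      12–7: parent, skip
    7–10: parent, skip
visit 0 (parent –)
No non-parent visited neighbor found — the graph is a forest.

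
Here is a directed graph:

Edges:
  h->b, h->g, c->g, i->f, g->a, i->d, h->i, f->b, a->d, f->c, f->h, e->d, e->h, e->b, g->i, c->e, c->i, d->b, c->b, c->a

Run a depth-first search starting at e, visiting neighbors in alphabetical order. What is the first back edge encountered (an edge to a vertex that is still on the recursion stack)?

c->e

DFS from e (visiting neighbors in alphabetical order); mark gray on enter, black on exit:
e gray
  b gray
  b black
  d gray
    d→b: b black — skip
  d black
  h gray
    h→b: b black — skip
    g gray
      a gray
        a→d: d black — skip
      a black
      i gray
        i→d: d black — skip
        f gray
          f→b: b black — skip
          c gray
            c→a: a black — skip
            c→b: b black — skip
            c→e: e is gray → back edge
First back edge: c → e.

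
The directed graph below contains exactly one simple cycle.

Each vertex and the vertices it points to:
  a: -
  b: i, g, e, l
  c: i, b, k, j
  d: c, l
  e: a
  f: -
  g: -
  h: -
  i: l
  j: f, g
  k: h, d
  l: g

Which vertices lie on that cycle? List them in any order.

DFS with gray/black marking from c:
c gray
  i gray
    l gray
      g gray
      g black
    l black
  i black
  b gray
    b→i: i black — skip
    b→g: g black — skip
    e gray
      a gray
      a black
    e black
    b→l: l black — skip
  b black
  k gray
    h gray
    h black
    d gray
      d→c: c is gray → back edge
Back edge closes the cycle c → k → d → c; its vertices are {c, d, k}.

c, d, k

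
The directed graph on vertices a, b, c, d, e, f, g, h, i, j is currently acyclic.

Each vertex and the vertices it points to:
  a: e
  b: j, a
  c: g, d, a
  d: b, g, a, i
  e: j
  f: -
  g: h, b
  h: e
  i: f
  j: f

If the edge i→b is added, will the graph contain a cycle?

Adding i→b creates a cycle iff b can already reach i.
Explore from b: no path reaches i. The graph stays acyclic.

No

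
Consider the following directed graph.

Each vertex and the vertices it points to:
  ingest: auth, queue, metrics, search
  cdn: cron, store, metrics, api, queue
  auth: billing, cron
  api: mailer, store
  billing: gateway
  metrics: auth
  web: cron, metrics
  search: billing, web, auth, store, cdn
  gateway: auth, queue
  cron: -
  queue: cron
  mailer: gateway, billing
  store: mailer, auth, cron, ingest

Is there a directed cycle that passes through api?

api is on a cycle iff api can reach itself via ≥1 edge.
api → store → ingest → search → cdn → api — yes.

Yes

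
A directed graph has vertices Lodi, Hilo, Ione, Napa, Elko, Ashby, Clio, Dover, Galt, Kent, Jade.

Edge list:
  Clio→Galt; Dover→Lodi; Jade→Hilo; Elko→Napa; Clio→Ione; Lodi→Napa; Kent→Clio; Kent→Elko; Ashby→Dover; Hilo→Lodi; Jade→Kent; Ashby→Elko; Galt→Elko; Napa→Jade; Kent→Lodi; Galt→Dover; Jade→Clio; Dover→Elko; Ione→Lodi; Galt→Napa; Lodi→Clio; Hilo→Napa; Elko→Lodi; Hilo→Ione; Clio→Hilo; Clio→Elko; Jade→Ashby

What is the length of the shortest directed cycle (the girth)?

3

For each vertex v, BFS finds the shortest path from v back to v.
The shortest such closed walk is Jade → Hilo → Napa → Jade, length 3.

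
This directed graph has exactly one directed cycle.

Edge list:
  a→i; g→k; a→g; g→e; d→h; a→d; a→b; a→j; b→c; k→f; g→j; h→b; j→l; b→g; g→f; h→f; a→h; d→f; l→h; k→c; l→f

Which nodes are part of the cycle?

b, g, h, j, l

DFS with gray/black marking from b:
b gray
  g gray
    e gray
    e black
    f gray
    f black
    k gray
      c gray
      c black
      k→f: f black — skip
    k black
    j gray
      l gray
        h gray
          h→b: b is gray → back edge
Back edge closes the cycle b → g → j → l → h → b; its vertices are {b, g, h, j, l}.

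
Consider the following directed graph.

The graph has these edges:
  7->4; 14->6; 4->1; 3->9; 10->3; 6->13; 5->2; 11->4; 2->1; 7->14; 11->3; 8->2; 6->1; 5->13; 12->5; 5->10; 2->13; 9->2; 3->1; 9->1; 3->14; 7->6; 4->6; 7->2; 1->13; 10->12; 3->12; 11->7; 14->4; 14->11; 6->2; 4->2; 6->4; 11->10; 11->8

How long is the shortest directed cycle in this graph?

2

For each vertex v, BFS finds the shortest path from v back to v.
The shortest such closed walk is 6 → 4 → 6, length 2.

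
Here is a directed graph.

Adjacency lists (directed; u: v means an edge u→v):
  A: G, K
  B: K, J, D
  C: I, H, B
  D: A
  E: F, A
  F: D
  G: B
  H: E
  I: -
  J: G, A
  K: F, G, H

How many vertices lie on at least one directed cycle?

A vertex is on a directed cycle iff it belongs to a strongly connected component of size ≥ 2 (or has a self-loop).
The vertices on cycles are {A, B, D, E, F, G, H, J, K} — 9 in total.

9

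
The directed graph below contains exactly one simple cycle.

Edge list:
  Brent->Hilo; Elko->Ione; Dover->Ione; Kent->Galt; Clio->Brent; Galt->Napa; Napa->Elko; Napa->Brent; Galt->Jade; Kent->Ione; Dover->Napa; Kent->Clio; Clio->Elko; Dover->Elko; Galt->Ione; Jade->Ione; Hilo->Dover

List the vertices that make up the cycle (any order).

Hilo, Napa, Brent, Dover

DFS with gray/black marking from Brent:
Brent gray
  Hilo gray
    Dover gray
      Ione gray
      Ione black
      Napa gray
        Napa→Brent: Brent is gray → back edge
Back edge closes the cycle Brent → Hilo → Dover → Napa → Brent; its vertices are {Hilo, Napa, Brent, Dover}.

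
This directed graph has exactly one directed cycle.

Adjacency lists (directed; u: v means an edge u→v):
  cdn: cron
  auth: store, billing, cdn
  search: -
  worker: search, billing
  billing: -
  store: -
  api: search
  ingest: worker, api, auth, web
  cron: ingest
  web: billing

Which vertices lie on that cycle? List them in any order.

cdn, auth, cron, ingest

DFS with gray/black marking from cron:
cron gray
  ingest gray
    worker gray
      search gray
      search black
      billing gray
      billing black
    worker black
    api gray
      api→search: search black — skip
    api black
    auth gray
      store gray
      store black
      auth→billing: billing black — skip
      cdn gray
        cdn→cron: cron is gray → back edge
Back edge closes the cycle cron → ingest → auth → cdn → cron; its vertices are {cdn, auth, cron, ingest}.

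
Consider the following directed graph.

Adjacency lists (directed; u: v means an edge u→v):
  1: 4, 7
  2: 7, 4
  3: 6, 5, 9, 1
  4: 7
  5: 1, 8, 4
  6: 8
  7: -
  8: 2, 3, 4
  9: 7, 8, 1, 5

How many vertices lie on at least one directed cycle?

A vertex is on a directed cycle iff it belongs to a strongly connected component of size ≥ 2 (or has a self-loop).
The vertices on cycles are {3, 5, 6, 8, 9} — 5 in total.

5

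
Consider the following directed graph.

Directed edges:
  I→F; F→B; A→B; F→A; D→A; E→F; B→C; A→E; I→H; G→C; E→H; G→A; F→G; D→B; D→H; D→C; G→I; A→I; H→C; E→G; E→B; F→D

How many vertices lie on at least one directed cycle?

6

A vertex is on a directed cycle iff it belongs to a strongly connected component of size ≥ 2 (or has a self-loop).
The vertices on cycles are {A, D, E, F, G, I} — 6 in total.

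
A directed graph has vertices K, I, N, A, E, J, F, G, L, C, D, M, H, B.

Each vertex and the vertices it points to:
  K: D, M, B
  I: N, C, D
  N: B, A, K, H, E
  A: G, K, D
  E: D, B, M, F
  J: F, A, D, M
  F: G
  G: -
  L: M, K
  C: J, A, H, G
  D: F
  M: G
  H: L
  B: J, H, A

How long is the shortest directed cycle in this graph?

3

For each vertex v, BFS finds the shortest path from v back to v.
The shortest such closed walk is K → B → A → K, length 3.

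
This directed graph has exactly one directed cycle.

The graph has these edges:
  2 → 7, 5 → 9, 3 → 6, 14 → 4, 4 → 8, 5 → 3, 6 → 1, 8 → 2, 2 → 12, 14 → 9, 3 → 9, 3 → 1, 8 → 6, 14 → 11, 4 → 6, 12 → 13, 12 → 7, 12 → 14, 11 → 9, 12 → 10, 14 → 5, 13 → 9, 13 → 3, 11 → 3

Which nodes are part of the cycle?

2, 4, 8, 12, 14

DFS with gray/black marking from 2:
2 gray
  12 gray
    13 gray
      3 gray
        6 gray
          1 gray
          1 black
        6 black
        3→1: 1 black — skip
        9 gray
        9 black
      3 black
      13→9: 9 black — skip
    13 black
    7 gray
    7 black
    14 gray
      11 gray
        11→9: 9 black — skip
        11→3: 3 black — skip
      11 black
      4 gray
        4→6: 6 black — skip
        8 gray
          8→2: 2 is gray → back edge
Back edge closes the cycle 2 → 12 → 14 → 4 → 8 → 2; its vertices are {2, 4, 8, 12, 14}.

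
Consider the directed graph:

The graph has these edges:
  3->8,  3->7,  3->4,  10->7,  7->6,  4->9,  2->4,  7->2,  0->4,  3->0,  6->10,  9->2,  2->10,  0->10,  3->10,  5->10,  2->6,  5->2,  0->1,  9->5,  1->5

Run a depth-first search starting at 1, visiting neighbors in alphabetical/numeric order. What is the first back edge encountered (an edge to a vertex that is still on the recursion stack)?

DFS from 1 (visiting neighbors in alphabetical/numeric order); mark gray on enter, black on exit:
1 gray
  5 gray
    2 gray
      4 gray
        9 gray
          9→2: 2 is gray → back edge
First back edge: 9 → 2.

9->2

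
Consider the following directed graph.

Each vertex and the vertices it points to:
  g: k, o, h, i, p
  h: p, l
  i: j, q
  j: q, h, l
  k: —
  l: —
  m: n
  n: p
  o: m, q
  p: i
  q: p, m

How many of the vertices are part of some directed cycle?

7

A vertex is on a directed cycle iff it belongs to a strongly connected component of size ≥ 2 (or has a self-loop).
The vertices on cycles are {h, i, j, m, n, p, q} — 7 in total.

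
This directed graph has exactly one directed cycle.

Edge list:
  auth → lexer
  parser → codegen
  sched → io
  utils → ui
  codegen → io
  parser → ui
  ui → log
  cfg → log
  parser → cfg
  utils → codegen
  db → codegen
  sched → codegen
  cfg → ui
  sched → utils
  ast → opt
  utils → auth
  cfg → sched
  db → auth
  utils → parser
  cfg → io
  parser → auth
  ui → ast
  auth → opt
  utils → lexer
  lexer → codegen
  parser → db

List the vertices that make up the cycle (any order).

DFS with gray/black marking from utils:
utils gray
  codegen gray
    io gray
    io black
  codegen black
  auth gray
    lexer gray
      lexer→codegen: codegen black — skip
    lexer black
    opt gray
    opt black
  auth black
  parser gray
    cfg gray
      sched gray
        sched→utils: utils is gray → back edge
Back edge closes the cycle utils → parser → cfg → sched → utils; its vertices are {cfg, sched, utils, parser}.

cfg, sched, utils, parser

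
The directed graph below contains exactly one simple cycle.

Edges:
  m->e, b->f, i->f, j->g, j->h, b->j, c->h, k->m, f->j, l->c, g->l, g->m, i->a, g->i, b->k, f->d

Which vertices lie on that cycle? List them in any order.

DFS with gray/black marking from f:
f gray
  d gray
  d black
  j gray
    g gray
      l gray
        c gray
          h gray
          h black
        c black
      l black
      i gray
        a gray
        a black
        i→f: f is gray → back edge
Back edge closes the cycle f → j → g → i → f; its vertices are {f, g, i, j}.

f, g, i, j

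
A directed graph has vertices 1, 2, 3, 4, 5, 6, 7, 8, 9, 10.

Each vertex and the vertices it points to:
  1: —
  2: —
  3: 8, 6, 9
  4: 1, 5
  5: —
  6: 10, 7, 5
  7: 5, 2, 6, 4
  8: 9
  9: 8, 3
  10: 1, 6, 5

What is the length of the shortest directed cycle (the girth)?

For each vertex v, BFS finds the shortest path from v back to v.
The shortest such closed walk is 3 → 9 → 3, length 2.

2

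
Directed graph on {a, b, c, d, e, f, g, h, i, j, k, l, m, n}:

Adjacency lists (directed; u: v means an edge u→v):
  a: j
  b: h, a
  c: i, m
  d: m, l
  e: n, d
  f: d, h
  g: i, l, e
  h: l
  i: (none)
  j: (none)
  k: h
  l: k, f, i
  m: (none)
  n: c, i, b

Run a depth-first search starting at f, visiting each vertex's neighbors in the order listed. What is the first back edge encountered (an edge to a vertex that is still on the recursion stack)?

DFS from f (visiting each vertex's neighbors in the order listed); mark gray on enter, black on exit:
f gray
  d gray
    m gray
    m black
    l gray
      k gray
        h gray
          h→l: l is gray → back edge
First back edge: h → l.

h->l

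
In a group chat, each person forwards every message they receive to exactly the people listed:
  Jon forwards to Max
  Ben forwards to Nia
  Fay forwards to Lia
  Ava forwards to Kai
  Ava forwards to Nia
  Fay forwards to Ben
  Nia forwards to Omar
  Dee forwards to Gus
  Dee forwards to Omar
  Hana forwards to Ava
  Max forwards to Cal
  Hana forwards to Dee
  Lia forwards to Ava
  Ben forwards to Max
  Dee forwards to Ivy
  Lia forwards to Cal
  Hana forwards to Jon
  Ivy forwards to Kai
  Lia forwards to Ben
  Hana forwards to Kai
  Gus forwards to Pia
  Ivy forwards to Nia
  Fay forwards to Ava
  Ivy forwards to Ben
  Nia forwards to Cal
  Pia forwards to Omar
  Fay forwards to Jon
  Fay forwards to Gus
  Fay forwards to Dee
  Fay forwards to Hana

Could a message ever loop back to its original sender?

DFS with white/gray/black marking, starting from Hana:
Hana gray
  Kai gray
  Kai black
  Ava gray
    Ava→Kai: Kai black — skip
    Nia gray
      Omar gray
      Omar black
      Cal gray
      Cal black
    Nia black
  Ava black
  Dee gray
    Gus gray
      Pia gray
        Pia→Omar: Omar black — skip
      Pia black
    Gus black
    Ivy gray
      Ivy→Kai: Kai black — skip
      Ben gray
        Ben→Nia: Nia black — skip
        Max gray
          Max→Cal: Cal black — skip
        Max black
      Ben black
      Ivy→Nia: Nia black — skip
    Ivy black
    Dee→Omar: Omar black — skip
  Dee black
  Jon gray
    Jon→Max: Max black — skip
  Jon black
Hana black
Lia gray
  Lia→Ava: Ava black — skip
  Lia→Ben: Ben black — skip
  Lia→Cal: Cal black — skip
Lia black
Fay gray
  Fay→Dee: Dee black — skip
  Fay→Hana: Hana black — skip
  Fay→Ava: Ava black — skip
  Fay→Ben: Ben black — skip
  Fay→Lia: Lia black — skip
  Fay→Jon: Jon black — skip
  Fay→Gus: Gus black — skip
Fay black
Every edge goes to a white or black vertex — no back edge, so the graph is acyclic.

No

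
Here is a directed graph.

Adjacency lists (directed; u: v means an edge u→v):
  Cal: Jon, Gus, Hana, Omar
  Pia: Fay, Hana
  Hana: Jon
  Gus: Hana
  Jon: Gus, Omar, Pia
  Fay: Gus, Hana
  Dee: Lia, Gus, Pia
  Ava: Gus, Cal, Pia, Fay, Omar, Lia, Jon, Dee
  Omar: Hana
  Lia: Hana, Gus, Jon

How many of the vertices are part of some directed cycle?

6

A vertex is on a directed cycle iff it belongs to a strongly connected component of size ≥ 2 (or has a self-loop).
The vertices on cycles are {Fay, Gus, Jon, Pia, Hana, Omar} — 6 in total.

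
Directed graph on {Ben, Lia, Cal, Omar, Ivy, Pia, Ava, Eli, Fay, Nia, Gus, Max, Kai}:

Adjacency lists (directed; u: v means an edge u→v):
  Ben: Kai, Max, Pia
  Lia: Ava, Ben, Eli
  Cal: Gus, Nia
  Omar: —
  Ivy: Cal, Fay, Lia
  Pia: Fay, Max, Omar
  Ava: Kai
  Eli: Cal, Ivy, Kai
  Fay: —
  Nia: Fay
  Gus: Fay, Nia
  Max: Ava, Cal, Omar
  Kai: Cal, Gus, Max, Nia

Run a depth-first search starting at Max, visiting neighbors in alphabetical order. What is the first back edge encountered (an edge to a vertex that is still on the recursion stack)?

DFS from Max (visiting neighbors in alphabetical order); mark gray on enter, black on exit:
Max gray
  Ava gray
    Kai gray
      Cal gray
        Gus gray
          Fay gray
          Fay black
          Nia gray
            Nia→Fay: Fay black — skip
          Nia black
        Gus black
        Cal→Nia: Nia black — skip
      Cal black
      Kai→Gus: Gus black — skip
      Kai→Max: Max is gray → back edge
First back edge: Kai → Max.

Kai→Max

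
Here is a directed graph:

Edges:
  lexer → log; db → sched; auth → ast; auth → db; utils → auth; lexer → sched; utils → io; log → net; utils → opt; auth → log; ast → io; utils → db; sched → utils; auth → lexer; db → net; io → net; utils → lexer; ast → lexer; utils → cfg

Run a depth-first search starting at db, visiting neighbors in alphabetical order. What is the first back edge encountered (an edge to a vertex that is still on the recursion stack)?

lexer->sched

DFS from db (visiting neighbors in alphabetical order); mark gray on enter, black on exit:
db gray
  net gray
  net black
  sched gray
    utils gray
      auth gray
        ast gray
          io gray
            io→net: net black — skip
          io black
          lexer gray
            log gray
              log→net: net black — skip
            log black
            lexer→sched: sched is gray → back edge
First back edge: lexer → sched.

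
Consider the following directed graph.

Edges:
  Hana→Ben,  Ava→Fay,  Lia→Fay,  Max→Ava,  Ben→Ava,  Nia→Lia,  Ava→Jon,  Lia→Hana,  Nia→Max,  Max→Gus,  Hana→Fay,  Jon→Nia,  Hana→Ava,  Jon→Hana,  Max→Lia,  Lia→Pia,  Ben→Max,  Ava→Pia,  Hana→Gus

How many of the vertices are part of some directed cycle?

7

A vertex is on a directed cycle iff it belongs to a strongly connected component of size ≥ 2 (or has a self-loop).
The vertices on cycles are {Ava, Ben, Jon, Lia, Max, Nia, Hana} — 7 in total.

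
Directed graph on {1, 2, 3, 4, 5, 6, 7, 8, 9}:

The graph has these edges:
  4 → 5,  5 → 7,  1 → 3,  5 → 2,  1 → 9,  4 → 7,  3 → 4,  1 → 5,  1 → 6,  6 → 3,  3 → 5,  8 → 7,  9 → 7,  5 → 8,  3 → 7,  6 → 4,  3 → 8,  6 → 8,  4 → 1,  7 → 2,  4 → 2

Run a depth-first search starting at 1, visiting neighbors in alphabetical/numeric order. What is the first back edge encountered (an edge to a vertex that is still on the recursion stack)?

DFS from 1 (visiting neighbors in alphabetical/numeric order); mark gray on enter, black on exit:
1 gray
  3 gray
    4 gray
      4→1: 1 is gray → back edge
First back edge: 4 → 1.

4->1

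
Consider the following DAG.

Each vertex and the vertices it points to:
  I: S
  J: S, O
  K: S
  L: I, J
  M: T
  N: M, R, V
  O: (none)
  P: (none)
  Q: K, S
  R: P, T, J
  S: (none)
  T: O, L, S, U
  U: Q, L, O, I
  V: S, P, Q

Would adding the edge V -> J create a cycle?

Adding V→J creates a cycle iff J can already reach V.
Explore from J: no path reaches V. The graph stays acyclic.

No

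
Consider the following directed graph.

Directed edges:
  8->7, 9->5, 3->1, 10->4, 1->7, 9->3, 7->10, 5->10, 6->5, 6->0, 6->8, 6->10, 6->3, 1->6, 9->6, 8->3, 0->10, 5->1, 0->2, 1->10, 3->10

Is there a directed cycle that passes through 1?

Yes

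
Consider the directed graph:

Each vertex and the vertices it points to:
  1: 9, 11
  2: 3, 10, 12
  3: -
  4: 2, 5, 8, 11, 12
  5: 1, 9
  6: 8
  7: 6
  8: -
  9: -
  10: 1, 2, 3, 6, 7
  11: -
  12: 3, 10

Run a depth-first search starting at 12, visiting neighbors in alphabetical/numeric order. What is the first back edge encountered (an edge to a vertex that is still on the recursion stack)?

2->10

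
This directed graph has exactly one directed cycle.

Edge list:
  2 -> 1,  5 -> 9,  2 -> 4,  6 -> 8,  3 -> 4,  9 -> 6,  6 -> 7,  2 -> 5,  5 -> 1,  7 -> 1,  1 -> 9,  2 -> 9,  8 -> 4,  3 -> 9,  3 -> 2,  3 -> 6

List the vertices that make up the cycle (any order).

1, 6, 7, 9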